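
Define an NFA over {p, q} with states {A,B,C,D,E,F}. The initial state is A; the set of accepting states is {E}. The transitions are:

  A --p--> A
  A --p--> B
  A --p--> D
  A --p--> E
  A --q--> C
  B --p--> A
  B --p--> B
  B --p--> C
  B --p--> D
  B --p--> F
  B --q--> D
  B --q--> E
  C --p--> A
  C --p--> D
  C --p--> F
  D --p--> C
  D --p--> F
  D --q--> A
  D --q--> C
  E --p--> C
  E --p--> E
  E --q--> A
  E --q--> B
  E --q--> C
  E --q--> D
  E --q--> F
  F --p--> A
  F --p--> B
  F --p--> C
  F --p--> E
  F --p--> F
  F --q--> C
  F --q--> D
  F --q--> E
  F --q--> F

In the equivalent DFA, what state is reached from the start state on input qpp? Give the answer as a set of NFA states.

Start: {A}.
δ(A,q) = {C}.
Union: {C}.
After q: {C}.
δ(C,p) = {A,D,F}.
Union: {A,D,F}.
After p: {A,D,F}.
δ(A,p) = {A,B,D,E}; δ(D,p) = {C,F}; δ(F,p) = {A,B,C,E,F}.
Union: {A,B,C,D,E,F}.
After p: {A,B,C,D,E,F}.

{A,B,C,D,E,F}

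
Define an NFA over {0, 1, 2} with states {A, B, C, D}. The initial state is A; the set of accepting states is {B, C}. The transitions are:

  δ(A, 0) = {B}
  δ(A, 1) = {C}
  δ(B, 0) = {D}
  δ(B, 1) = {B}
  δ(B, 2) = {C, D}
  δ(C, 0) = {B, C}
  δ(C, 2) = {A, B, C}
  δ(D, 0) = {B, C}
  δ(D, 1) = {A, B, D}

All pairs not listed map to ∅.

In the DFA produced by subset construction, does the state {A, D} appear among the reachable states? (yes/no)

Start state of the DFA: {A}.
{A} --0--> {B}  [new]
{A} --1--> {C}  [new]
{A} --2--> ∅  [new]
{B} --0--> {D}  [new]
{B} --1--> {B}  [seen]
{B} --2--> {C, D}  [new]
{C} --0--> {B, C}  [new]
{C} --1--> ∅  [seen]
{C} --2--> {A, B, C}  [new]
∅ --0--> ∅  [seen]
∅ --1--> ∅  [seen]
∅ --2--> ∅  [seen]
{D} --0--> {B, C}  [seen]
{D} --1--> {A, B, D}  [new]
{D} --2--> ∅  [seen]
{C, D} --0--> {B, C}  [seen]
{C, D} --1--> {A, B, D}  [seen]
{C, D} --2--> {A, B, C}  [seen]
{B, C} --0--> {B, C, D}  [new]
{B, C} --1--> {B}  [seen]
{B, C} --2--> {A, B, C, D}  [new]
{A, B, C} --0--> {B, C, D}  [seen]
{A, B, C} --1--> {B, C}  [seen]
{A, B, C} --2--> {A, B, C, D}  [seen]
{A, B, D} --0--> {B, C, D}  [seen]
{A, B, D} --1--> {A, B, C, D}  [seen]
{A, B, D} --2--> {C, D}  [seen]
{B, C, D} --0--> {B, C, D}  [seen]
{B, C, D} --1--> {A, B, D}  [seen]
{B, C, D} --2--> {A, B, C, D}  [seen]
{A, B, C, D} --0--> {B, C, D}  [seen]
{A, B, C, D} --1--> {A, B, C, D}  [seen]
{A, B, C, D} --2--> {A, B, C, D}  [seen]
Reachable DFA states: {A}, {B}, {C}, ∅, {D}, {C, D}, {B, C}, {A, B, C}, {A, B, D}, {B, C, D}, {A, B, C, D}.
{A, D} is not among them.

no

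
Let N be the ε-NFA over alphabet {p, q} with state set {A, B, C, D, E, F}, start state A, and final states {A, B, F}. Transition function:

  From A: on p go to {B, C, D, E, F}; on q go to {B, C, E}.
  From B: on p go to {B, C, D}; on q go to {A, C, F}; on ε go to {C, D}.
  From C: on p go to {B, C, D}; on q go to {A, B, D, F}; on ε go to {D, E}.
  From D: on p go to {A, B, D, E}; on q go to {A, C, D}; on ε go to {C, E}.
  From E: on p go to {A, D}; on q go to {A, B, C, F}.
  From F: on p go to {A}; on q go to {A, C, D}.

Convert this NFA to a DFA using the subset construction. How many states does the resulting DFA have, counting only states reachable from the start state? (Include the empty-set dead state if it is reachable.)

Start state of the DFA: {A} (ε-closure of the NFA start).
{A} --p--> {B, C, D, E, F}  [new]
{A} --q--> {B, C, D, E}  [new]
{B, C, D, E, F} --p--> {A, B, C, D, E}  [new]
{B, C, D, E, F} --q--> {A, B, C, D, E, F}  [new]
{B, C, D, E} --p--> {A, B, C, D, E}  [seen]
{B, C, D, E} --q--> {A, B, C, D, E, F}  [seen]
{A, B, C, D, E} --p--> {A, B, C, D, E, F}  [seen]
{A, B, C, D, E} --q--> {A, B, C, D, E, F}  [seen]
{A, B, C, D, E, F} --p--> {A, B, C, D, E, F}  [seen]
{A, B, C, D, E, F} --q--> {A, B, C, D, E, F}  [seen]
Reachable DFA states: {A}, {B, C, D, E, F}, {B, C, D, E}, {A, B, C, D, E}, {A, B, C, D, E, F}.

5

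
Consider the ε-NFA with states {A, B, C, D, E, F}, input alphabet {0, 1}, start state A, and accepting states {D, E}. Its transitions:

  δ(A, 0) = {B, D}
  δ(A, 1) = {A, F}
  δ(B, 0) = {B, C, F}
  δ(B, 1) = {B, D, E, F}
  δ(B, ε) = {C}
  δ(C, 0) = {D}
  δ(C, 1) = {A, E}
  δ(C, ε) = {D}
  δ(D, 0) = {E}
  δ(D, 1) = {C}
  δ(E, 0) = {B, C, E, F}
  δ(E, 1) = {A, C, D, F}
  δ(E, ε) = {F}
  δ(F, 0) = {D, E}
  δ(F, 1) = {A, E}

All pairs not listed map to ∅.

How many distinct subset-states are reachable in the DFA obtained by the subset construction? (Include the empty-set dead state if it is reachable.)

Start state of the DFA: {A} (ε-closure of the NFA start).
{A} --0--> {B, C, D}  [new]
{A} --1--> {A, F}  [new]
{B, C, D} --0--> {B, C, D, E, F}  [new]
{B, C, D} --1--> {A, B, C, D, E, F}  [new]
{A, F} --0--> {B, C, D, E, F}  [seen]
{A, F} --1--> {A, E, F}  [new]
{B, C, D, E, F} --0--> {B, C, D, E, F}  [seen]
{B, C, D, E, F} --1--> {A, B, C, D, E, F}  [seen]
{A, B, C, D, E, F} --0--> {B, C, D, E, F}  [seen]
{A, B, C, D, E, F} --1--> {A, B, C, D, E, F}  [seen]
{A, E, F} --0--> {B, C, D, E, F}  [seen]
{A, E, F} --1--> {A, C, D, E, F}  [new]
{A, C, D, E, F} --0--> {B, C, D, E, F}  [seen]
{A, C, D, E, F} --1--> {A, C, D, E, F}  [seen]
Reachable DFA states: {A}, {B, C, D}, {A, F}, {B, C, D, E, F}, {A, B, C, D, E, F}, {A, E, F}, {A, C, D, E, F}.

7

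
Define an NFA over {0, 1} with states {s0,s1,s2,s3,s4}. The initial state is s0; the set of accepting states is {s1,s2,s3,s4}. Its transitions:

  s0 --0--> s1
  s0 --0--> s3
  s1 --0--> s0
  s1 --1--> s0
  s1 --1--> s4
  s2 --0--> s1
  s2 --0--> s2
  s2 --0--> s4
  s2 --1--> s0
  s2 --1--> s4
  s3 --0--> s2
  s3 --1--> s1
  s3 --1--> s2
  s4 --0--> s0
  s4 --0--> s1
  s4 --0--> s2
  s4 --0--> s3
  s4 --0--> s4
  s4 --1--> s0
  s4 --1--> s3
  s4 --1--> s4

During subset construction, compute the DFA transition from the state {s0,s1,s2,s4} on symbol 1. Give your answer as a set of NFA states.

δ(s0,1) = ∅; δ(s1,1) = {s0,s4}; δ(s2,1) = {s0,s4}; δ(s4,1) = {s0,s3,s4}.
Union: {s0,s3,s4}.

{s0,s3,s4}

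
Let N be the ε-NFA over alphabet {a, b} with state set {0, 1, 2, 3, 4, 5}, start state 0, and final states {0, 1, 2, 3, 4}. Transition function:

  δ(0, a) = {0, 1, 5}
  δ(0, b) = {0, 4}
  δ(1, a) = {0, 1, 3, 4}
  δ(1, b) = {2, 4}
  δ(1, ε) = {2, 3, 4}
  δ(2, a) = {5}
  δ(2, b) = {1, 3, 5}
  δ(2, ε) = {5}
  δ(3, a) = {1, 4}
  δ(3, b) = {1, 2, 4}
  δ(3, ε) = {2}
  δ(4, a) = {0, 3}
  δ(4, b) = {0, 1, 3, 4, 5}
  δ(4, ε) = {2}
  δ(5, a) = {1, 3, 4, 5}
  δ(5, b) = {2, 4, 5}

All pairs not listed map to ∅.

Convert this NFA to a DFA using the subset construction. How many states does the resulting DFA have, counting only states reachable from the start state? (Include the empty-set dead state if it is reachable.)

Start state of the DFA: {0} (ε-closure of the NFA start).
{0} --a--> {0, 1, 2, 3, 4, 5}  [new]
{0} --b--> {0, 2, 4, 5}  [new]
{0, 1, 2, 3, 4, 5} --a--> {0, 1, 2, 3, 4, 5}  [seen]
{0, 1, 2, 3, 4, 5} --b--> {0, 1, 2, 3, 4, 5}  [seen]
{0, 2, 4, 5} --a--> {0, 1, 2, 3, 4, 5}  [seen]
{0, 2, 4, 5} --b--> {0, 1, 2, 3, 4, 5}  [seen]
Reachable DFA states: {0}, {0, 1, 2, 3, 4, 5}, {0, 2, 4, 5}.

3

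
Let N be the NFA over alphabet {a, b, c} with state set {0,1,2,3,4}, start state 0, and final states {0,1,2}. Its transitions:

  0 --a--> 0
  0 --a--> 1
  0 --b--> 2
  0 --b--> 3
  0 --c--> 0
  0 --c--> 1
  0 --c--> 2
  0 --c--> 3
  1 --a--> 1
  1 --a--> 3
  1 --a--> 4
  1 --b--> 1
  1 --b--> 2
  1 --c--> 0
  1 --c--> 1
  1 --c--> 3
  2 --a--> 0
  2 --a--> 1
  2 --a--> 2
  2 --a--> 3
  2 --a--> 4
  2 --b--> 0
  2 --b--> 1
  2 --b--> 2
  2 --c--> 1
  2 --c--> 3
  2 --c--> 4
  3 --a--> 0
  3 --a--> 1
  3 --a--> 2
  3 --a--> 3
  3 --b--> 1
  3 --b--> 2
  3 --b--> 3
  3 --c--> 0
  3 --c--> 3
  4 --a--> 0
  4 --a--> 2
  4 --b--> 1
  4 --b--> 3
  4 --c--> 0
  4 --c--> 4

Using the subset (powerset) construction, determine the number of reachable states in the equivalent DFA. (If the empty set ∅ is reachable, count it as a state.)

Start state of the DFA: {0}.
{0} --a--> {0,1}  [new]
{0} --b--> {2,3}  [new]
{0} --c--> {0,1,2,3}  [new]
{0,1} --a--> {0,1,3,4}  [new]
{0,1} --b--> {1,2,3}  [new]
{0,1} --c--> {0,1,2,3}  [seen]
{2,3} --a--> {0,1,2,3,4}  [new]
{2,3} --b--> {0,1,2,3}  [seen]
{2,3} --c--> {0,1,3,4}  [seen]
{0,1,2,3} --a--> {0,1,2,3,4}  [seen]
{0,1,2,3} --b--> {0,1,2,3}  [seen]
{0,1,2,3} --c--> {0,1,2,3,4}  [seen]
{0,1,3,4} --a--> {0,1,2,3,4}  [seen]
{0,1,3,4} --b--> {1,2,3}  [seen]
{0,1,3,4} --c--> {0,1,2,3,4}  [seen]
{1,2,3} --a--> {0,1,2,3,4}  [seen]
{1,2,3} --b--> {0,1,2,3}  [seen]
{1,2,3} --c--> {0,1,3,4}  [seen]
{0,1,2,3,4} --a--> {0,1,2,3,4}  [seen]
{0,1,2,3,4} --b--> {0,1,2,3}  [seen]
{0,1,2,3,4} --c--> {0,1,2,3,4}  [seen]
Reachable DFA states: {0}, {0,1}, {2,3}, {0,1,2,3}, {0,1,3,4}, {1,2,3}, {0,1,2,3,4}.

7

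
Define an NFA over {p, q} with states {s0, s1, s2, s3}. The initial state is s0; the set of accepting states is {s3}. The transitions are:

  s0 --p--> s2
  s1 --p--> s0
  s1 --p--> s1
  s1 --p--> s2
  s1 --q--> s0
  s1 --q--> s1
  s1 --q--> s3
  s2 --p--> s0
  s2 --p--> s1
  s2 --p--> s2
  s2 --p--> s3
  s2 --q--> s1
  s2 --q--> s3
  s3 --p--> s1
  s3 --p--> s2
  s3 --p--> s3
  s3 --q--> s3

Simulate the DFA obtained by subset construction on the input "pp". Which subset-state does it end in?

{s0, s1, s2, s3}

Start: {s0}.
δ(s0,p) = {s2}.
Union: {s2}.
After p: {s2}.
δ(s2,p) = {s0, s1, s2, s3}.
Union: {s0, s1, s2, s3}.
After p: {s0, s1, s2, s3}.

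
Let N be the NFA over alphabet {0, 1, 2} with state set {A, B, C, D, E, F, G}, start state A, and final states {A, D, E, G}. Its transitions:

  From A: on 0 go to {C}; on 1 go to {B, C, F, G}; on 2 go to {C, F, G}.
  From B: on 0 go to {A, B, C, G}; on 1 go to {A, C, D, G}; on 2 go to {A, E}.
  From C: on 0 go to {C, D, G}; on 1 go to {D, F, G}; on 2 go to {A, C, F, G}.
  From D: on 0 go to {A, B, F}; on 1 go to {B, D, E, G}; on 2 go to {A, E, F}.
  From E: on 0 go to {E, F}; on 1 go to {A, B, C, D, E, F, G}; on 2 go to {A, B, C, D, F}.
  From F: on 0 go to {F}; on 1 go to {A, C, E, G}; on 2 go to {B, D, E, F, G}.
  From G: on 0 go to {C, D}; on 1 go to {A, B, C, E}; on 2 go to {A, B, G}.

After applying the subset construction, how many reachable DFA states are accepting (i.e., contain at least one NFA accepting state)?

13

Start state of the DFA: {A}.
{A} --0--> {C}  [new]
{A} --1--> {B, C, F, G}  [new]
{A} --2--> {C, F, G}  [new]
{C} --0--> {C, D, G}  [new]
{C} --1--> {D, F, G}  [new]
{C} --2--> {A, C, F, G}  [new]
{B, C, F, G} --0--> {A, B, C, D, F, G}  [new]
{B, C, F, G} --1--> {A, B, C, D, E, F, G}  [new]
{B, C, F, G} --2--> {A, B, C, D, E, F, G}  [seen]
{C, F, G} --0--> {C, D, F, G}  [new]
{C, F, G} --1--> {A, B, C, D, E, F, G}  [seen]
{C, F, G} --2--> {A, B, C, D, E, F, G}  [seen]
{C, D, G} --0--> {A, B, C, D, F, G}  [seen]
{C, D, G} --1--> {A, B, C, D, E, F, G}  [seen]
{C, D, G} --2--> {A, B, C, E, F, G}  [new]
{D, F, G} --0--> {A, B, C, D, F}  [new]
{D, F, G} --1--> {A, B, C, D, E, G}  [new]
{D, F, G} --2--> {A, B, D, E, F, G}  [new]
{A, C, F, G} --0--> {C, D, F, G}  [seen]
{A, C, F, G} --1--> {A, B, C, D, E, F, G}  [seen]
{A, C, F, G} --2--> {A, B, C, D, E, F, G}  [seen]
{A, B, C, D, F, G} --0--> {A, B, C, D, F, G}  [seen]
{A, B, C, D, F, G} --1--> {A, B, C, D, E, F, G}  [seen]
{A, B, C, D, F, G} --2--> {A, B, C, D, E, F, G}  [seen]
{A, B, C, D, E, F, G} --0--> {A, B, C, D, E, F, G}  [seen]
{A, B, C, D, E, F, G} --1--> {A, B, C, D, E, F, G}  [seen]
{A, B, C, D, E, F, G} --2--> {A, B, C, D, E, F, G}  [seen]
{C, D, F, G} --0--> {A, B, C, D, F, G}  [seen]
{C, D, F, G} --1--> {A, B, C, D, E, F, G}  [seen]
{C, D, F, G} --2--> {A, B, C, D, E, F, G}  [seen]
{A, B, C, E, F, G} --0--> {A, B, C, D, E, F, G}  [seen]
{A, B, C, E, F, G} --1--> {A, B, C, D, E, F, G}  [seen]
{A, B, C, E, F, G} --2--> {A, B, C, D, E, F, G}  [seen]
{A, B, C, D, F} --0--> {A, B, C, D, F, G}  [seen]
{A, B, C, D, F} --1--> {A, B, C, D, E, F, G}  [seen]
{A, B, C, D, F} --2--> {A, B, C, D, E, F, G}  [seen]
{A, B, C, D, E, G} --0--> {A, B, C, D, E, F, G}  [seen]
{A, B, C, D, E, G} --1--> {A, B, C, D, E, F, G}  [seen]
{A, B, C, D, E, G} --2--> {A, B, C, D, E, F, G}  [seen]
{A, B, D, E, F, G} --0--> {A, B, C, D, E, F, G}  [seen]
{A, B, D, E, F, G} --1--> {A, B, C, D, E, F, G}  [seen]
{A, B, D, E, F, G} --2--> {A, B, C, D, E, F, G}  [seen]
Reachable DFA states: {A}, {C}, {B, C, F, G}, {C, F, G}, {C, D, G}, {D, F, G}, {A, C, F, G}, {A, B, C, D, F, G}, {A, B, C, D, E, F, G}, {C, D, F, G}, {A, B, C, E, F, G}, {A, B, C, D, F}, {A, B, C, D, E, G}, {A, B, D, E, F, G}.
Accepting DFA states (contain an NFA accepting state): {A}, {B, C, F, G}, {C, F, G}, {C, D, G}, {D, F, G}, {A, C, F, G}, {A, B, C, D, F, G}, {A, B, C, D, E, F, G}, {C, D, F, G}, {A, B, C, E, F, G}, {A, B, C, D, F}, {A, B, C, D, E, G}, {A, B, D, E, F, G}.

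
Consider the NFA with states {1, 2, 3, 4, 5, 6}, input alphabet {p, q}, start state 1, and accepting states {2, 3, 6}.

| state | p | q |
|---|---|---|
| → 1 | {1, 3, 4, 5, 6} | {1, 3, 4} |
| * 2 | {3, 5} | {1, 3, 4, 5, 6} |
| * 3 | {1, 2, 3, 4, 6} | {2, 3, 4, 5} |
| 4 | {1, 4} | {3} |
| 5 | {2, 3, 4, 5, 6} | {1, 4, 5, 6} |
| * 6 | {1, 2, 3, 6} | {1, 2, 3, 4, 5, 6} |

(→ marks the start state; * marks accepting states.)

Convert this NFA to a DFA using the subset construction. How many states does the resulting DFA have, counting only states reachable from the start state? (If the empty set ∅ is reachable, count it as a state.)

5

Start state of the DFA: {1}.
{1} --p--> {1, 3, 4, 5, 6}  [new]
{1} --q--> {1, 3, 4}  [new]
{1, 3, 4, 5, 6} --p--> {1, 2, 3, 4, 5, 6}  [new]
{1, 3, 4, 5, 6} --q--> {1, 2, 3, 4, 5, 6}  [seen]
{1, 3, 4} --p--> {1, 2, 3, 4, 5, 6}  [seen]
{1, 3, 4} --q--> {1, 2, 3, 4, 5}  [new]
{1, 2, 3, 4, 5, 6} --p--> {1, 2, 3, 4, 5, 6}  [seen]
{1, 2, 3, 4, 5, 6} --q--> {1, 2, 3, 4, 5, 6}  [seen]
{1, 2, 3, 4, 5} --p--> {1, 2, 3, 4, 5, 6}  [seen]
{1, 2, 3, 4, 5} --q--> {1, 2, 3, 4, 5, 6}  [seen]
Reachable DFA states: {1}, {1, 3, 4, 5, 6}, {1, 3, 4}, {1, 2, 3, 4, 5, 6}, {1, 2, 3, 4, 5}.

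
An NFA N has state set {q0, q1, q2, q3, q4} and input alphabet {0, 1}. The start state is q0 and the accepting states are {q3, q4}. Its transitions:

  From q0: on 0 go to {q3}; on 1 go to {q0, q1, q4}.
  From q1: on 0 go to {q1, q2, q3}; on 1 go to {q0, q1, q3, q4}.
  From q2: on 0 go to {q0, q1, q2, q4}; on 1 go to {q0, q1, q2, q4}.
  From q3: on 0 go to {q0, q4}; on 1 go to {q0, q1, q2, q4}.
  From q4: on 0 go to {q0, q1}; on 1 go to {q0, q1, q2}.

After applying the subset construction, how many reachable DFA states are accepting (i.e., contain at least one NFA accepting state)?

7

Start state of the DFA: {q0}.
{q0} --0--> {q3}  [new]
{q0} --1--> {q0, q1, q4}  [new]
{q3} --0--> {q0, q4}  [new]
{q3} --1--> {q0, q1, q2, q4}  [new]
{q0, q1, q4} --0--> {q0, q1, q2, q3}  [new]
{q0, q1, q4} --1--> {q0, q1, q2, q3, q4}  [new]
{q0, q4} --0--> {q0, q1, q3}  [new]
{q0, q4} --1--> {q0, q1, q2, q4}  [seen]
{q0, q1, q2, q4} --0--> {q0, q1, q2, q3, q4}  [seen]
{q0, q1, q2, q4} --1--> {q0, q1, q2, q3, q4}  [seen]
{q0, q1, q2, q3} --0--> {q0, q1, q2, q3, q4}  [seen]
{q0, q1, q2, q3} --1--> {q0, q1, q2, q3, q4}  [seen]
{q0, q1, q2, q3, q4} --0--> {q0, q1, q2, q3, q4}  [seen]
{q0, q1, q2, q3, q4} --1--> {q0, q1, q2, q3, q4}  [seen]
{q0, q1, q3} --0--> {q0, q1, q2, q3, q4}  [seen]
{q0, q1, q3} --1--> {q0, q1, q2, q3, q4}  [seen]
Reachable DFA states: {q0}, {q3}, {q0, q1, q4}, {q0, q4}, {q0, q1, q2, q4}, {q0, q1, q2, q3}, {q0, q1, q2, q3, q4}, {q0, q1, q3}.
Accepting DFA states (contain an NFA accepting state): {q3}, {q0, q1, q4}, {q0, q4}, {q0, q1, q2, q4}, {q0, q1, q2, q3}, {q0, q1, q2, q3, q4}, {q0, q1, q3}.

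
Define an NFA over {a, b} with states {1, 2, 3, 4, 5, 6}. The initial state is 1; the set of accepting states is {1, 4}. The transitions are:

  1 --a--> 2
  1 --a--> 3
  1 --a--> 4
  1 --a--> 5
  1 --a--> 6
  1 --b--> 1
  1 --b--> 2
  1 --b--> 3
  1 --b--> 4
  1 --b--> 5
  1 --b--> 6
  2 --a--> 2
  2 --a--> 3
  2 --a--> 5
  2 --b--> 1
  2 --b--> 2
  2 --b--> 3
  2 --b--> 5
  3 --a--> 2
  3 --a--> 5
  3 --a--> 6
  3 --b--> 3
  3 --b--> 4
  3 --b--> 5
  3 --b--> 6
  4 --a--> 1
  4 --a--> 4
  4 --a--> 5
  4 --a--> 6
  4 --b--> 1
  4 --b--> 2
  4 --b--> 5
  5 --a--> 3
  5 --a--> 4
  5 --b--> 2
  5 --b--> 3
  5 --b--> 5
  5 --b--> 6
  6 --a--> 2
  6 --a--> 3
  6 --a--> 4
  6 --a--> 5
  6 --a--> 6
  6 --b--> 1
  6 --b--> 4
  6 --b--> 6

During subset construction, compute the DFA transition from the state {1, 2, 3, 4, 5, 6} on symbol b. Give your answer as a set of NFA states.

{1, 2, 3, 4, 5, 6}

δ(1,b) = {1, 2, 3, 4, 5, 6}; δ(2,b) = {1, 2, 3, 5}; δ(3,b) = {3, 4, 5, 6}; δ(4,b) = {1, 2, 5}; δ(5,b) = {2, 3, 5, 6}; δ(6,b) = {1, 4, 6}.
Union: {1, 2, 3, 4, 5, 6}.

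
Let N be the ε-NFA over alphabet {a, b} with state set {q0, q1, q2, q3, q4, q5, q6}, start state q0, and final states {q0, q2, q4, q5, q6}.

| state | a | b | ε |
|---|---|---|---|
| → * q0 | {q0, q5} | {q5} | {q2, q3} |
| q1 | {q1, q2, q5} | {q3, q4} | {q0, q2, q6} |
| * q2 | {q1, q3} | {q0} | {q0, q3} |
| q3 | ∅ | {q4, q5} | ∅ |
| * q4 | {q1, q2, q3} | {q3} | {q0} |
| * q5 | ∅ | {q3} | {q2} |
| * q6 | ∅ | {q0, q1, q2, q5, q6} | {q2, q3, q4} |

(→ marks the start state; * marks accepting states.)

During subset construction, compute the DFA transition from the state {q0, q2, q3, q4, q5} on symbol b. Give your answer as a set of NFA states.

{q0, q2, q3, q4, q5}

δ(q0,b) = {q5}; δ(q2,b) = {q0}; δ(q3,b) = {q4, q5}; δ(q4,b) = {q3}; δ(q5,b) = {q3}.
Union: {q0, q3, q4, q5}.
ε-closure gives {q0, q2, q3, q4, q5}.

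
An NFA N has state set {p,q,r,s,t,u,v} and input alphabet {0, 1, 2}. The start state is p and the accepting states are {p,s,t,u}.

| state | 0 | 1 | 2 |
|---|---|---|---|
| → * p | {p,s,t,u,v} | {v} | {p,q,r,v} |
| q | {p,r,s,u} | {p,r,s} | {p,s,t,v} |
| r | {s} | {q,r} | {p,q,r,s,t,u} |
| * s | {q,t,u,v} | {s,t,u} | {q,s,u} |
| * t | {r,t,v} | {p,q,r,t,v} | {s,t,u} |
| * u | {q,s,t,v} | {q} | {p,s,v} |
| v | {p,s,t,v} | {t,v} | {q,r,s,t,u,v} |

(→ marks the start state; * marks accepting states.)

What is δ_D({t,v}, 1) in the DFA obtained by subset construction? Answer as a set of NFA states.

{p,q,r,t,v}

δ(t,1) = {p,q,r,t,v}; δ(v,1) = {t,v}.
Union: {p,q,r,t,v}.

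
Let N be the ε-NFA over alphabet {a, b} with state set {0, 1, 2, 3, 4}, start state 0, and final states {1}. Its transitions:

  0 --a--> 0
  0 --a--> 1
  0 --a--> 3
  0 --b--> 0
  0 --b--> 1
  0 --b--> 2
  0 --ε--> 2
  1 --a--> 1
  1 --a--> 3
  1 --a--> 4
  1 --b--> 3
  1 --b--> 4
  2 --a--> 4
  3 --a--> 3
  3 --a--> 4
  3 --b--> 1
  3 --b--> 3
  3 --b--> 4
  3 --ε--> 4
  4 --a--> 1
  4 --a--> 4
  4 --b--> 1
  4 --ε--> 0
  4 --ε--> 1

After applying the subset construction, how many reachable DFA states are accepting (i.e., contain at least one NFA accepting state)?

2

Start state of the DFA: {0, 2} (ε-closure of the NFA start).
{0, 2} --a--> {0, 1, 2, 3, 4}  [new]
{0, 2} --b--> {0, 1, 2}  [new]
{0, 1, 2, 3, 4} --a--> {0, 1, 2, 3, 4}  [seen]
{0, 1, 2, 3, 4} --b--> {0, 1, 2, 3, 4}  [seen]
{0, 1, 2} --a--> {0, 1, 2, 3, 4}  [seen]
{0, 1, 2} --b--> {0, 1, 2, 3, 4}  [seen]
Reachable DFA states: {0, 2}, {0, 1, 2, 3, 4}, {0, 1, 2}.
Accepting DFA states (contain an NFA accepting state): {0, 1, 2, 3, 4}, {0, 1, 2}.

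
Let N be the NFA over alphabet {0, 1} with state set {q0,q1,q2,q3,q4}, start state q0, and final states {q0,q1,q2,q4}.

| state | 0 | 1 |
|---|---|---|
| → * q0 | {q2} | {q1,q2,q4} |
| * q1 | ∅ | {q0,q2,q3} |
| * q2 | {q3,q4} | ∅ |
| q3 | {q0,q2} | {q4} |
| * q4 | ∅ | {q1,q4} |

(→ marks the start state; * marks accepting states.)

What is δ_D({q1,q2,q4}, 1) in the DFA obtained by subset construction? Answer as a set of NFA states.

{q0,q1,q2,q3,q4}

δ(q1,1) = {q0,q2,q3}; δ(q2,1) = ∅; δ(q4,1) = {q1,q4}.
Union: {q0,q1,q2,q3,q4}.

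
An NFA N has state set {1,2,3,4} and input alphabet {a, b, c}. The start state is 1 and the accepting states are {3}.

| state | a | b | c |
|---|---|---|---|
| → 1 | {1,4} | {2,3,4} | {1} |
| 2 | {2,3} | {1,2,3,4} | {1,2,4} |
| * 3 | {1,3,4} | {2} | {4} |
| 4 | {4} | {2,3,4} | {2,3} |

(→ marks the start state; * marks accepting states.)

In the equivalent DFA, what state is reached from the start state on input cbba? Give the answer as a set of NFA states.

Start: {1}.
δ(1,c) = {1}.
Union: {1}.
After c: {1}.
δ(1,b) = {2,3,4}.
Union: {2,3,4}.
After b: {2,3,4}.
δ(2,b) = {1,2,3,4}; δ(3,b) = {2}; δ(4,b) = {2,3,4}.
Union: {1,2,3,4}.
After b: {1,2,3,4}.
δ(1,a) = {1,4}; δ(2,a) = {2,3}; δ(3,a) = {1,3,4}; δ(4,a) = {4}.
Union: {1,2,3,4}.
After a: {1,2,3,4}.

{1,2,3,4}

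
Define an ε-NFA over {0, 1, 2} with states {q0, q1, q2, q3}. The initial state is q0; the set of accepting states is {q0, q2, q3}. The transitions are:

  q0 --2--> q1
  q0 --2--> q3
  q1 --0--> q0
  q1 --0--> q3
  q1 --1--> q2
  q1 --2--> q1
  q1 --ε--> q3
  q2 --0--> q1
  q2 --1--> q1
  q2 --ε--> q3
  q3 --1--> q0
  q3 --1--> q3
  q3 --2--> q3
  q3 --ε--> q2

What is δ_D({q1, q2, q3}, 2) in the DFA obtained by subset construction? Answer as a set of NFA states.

{q1, q2, q3}

δ(q1,2) = {q1}; δ(q2,2) = ∅; δ(q3,2) = {q3}.
Union: {q1, q3}.
ε-closure gives {q1, q2, q3}.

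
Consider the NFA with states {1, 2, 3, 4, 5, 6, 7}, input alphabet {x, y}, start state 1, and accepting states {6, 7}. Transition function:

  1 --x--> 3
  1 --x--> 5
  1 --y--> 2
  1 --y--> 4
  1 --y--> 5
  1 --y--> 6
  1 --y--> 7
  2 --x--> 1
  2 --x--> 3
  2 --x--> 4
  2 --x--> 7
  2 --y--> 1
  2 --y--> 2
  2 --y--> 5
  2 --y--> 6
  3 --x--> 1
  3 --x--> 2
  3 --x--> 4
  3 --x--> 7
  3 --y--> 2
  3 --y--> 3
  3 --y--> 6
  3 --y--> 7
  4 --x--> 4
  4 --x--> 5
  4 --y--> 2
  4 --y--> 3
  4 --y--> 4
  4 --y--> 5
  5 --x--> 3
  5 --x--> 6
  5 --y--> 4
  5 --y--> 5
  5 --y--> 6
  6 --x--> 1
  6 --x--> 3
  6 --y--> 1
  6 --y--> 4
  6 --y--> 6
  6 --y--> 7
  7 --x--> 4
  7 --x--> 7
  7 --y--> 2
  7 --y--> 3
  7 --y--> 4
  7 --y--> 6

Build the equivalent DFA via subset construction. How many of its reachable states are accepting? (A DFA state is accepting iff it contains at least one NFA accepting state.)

Start state of the DFA: {1}.
{1} --x--> {3, 5}  [new]
{1} --y--> {2, 4, 5, 6, 7}  [new]
{3, 5} --x--> {1, 2, 3, 4, 6, 7}  [new]
{3, 5} --y--> {2, 3, 4, 5, 6, 7}  [new]
{2, 4, 5, 6, 7} --x--> {1, 3, 4, 5, 6, 7}  [new]
{2, 4, 5, 6, 7} --y--> {1, 2, 3, 4, 5, 6, 7}  [new]
{1, 2, 3, 4, 6, 7} --x--> {1, 2, 3, 4, 5, 7}  [new]
{1, 2, 3, 4, 6, 7} --y--> {1, 2, 3, 4, 5, 6, 7}  [seen]
{2, 3, 4, 5, 6, 7} --x--> {1, 2, 3, 4, 5, 6, 7}  [seen]
{2, 3, 4, 5, 6, 7} --y--> {1, 2, 3, 4, 5, 6, 7}  [seen]
{1, 3, 4, 5, 6, 7} --x--> {1, 2, 3, 4, 5, 6, 7}  [seen]
{1, 3, 4, 5, 6, 7} --y--> {1, 2, 3, 4, 5, 6, 7}  [seen]
{1, 2, 3, 4, 5, 6, 7} --x--> {1, 2, 3, 4, 5, 6, 7}  [seen]
{1, 2, 3, 4, 5, 6, 7} --y--> {1, 2, 3, 4, 5, 6, 7}  [seen]
{1, 2, 3, 4, 5, 7} --x--> {1, 2, 3, 4, 5, 6, 7}  [seen]
{1, 2, 3, 4, 5, 7} --y--> {1, 2, 3, 4, 5, 6, 7}  [seen]
Reachable DFA states: {1}, {3, 5}, {2, 4, 5, 6, 7}, {1, 2, 3, 4, 6, 7}, {2, 3, 4, 5, 6, 7}, {1, 3, 4, 5, 6, 7}, {1, 2, 3, 4, 5, 6, 7}, {1, 2, 3, 4, 5, 7}.
Accepting DFA states (contain an NFA accepting state): {2, 4, 5, 6, 7}, {1, 2, 3, 4, 6, 7}, {2, 3, 4, 5, 6, 7}, {1, 3, 4, 5, 6, 7}, {1, 2, 3, 4, 5, 6, 7}, {1, 2, 3, 4, 5, 7}.

6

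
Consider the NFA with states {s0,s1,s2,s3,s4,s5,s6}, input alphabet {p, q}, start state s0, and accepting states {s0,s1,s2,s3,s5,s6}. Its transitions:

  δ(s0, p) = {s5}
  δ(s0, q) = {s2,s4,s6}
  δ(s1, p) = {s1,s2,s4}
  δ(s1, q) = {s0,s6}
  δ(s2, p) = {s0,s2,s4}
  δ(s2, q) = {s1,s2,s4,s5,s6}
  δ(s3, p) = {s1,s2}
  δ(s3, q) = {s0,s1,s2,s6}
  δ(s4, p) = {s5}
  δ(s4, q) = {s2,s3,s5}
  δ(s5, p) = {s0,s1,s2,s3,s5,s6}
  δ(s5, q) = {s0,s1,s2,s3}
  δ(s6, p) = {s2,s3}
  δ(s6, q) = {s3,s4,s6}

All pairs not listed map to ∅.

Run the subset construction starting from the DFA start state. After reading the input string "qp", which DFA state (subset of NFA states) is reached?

Start: {s0}.
δ(s0,q) = {s2,s4,s6}.
Union: {s2,s4,s6}.
After q: {s2,s4,s6}.
δ(s2,p) = {s0,s2,s4}; δ(s4,p) = {s5}; δ(s6,p) = {s2,s3}.
Union: {s0,s2,s3,s4,s5}.
After p: {s0,s2,s3,s4,s5}.

{s0,s2,s3,s4,s5}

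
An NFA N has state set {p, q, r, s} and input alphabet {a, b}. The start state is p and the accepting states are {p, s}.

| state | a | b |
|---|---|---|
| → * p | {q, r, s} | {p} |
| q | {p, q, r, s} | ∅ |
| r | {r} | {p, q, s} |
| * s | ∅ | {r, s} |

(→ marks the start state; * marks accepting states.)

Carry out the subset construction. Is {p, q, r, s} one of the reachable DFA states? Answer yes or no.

yes

Start state of the DFA: {p}.
{p} --a--> {q, r, s}  [new]
{p} --b--> {p}  [seen]
{q, r, s} --a--> {p, q, r, s}  [new]
{q, r, s} --b--> {p, q, r, s}  [seen]
{p, q, r, s} --a--> {p, q, r, s}  [seen]
{p, q, r, s} --b--> {p, q, r, s}  [seen]
Reachable DFA states: {p}, {q, r, s}, {p, q, r, s}.
{p, q, r, s} is among them.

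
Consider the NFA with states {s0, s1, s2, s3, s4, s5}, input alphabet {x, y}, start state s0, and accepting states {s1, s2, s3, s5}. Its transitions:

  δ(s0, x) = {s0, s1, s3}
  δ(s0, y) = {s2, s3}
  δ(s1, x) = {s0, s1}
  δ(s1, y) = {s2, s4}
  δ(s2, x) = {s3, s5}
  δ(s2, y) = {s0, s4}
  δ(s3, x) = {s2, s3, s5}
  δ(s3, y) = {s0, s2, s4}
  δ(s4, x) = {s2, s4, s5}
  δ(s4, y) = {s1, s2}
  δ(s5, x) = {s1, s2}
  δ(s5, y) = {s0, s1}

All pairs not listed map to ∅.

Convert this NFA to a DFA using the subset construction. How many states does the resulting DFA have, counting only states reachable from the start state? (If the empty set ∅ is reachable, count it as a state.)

11

Start state of the DFA: {s0}.
{s0} --x--> {s0, s1, s3}  [new]
{s0} --y--> {s2, s3}  [new]
{s0, s1, s3} --x--> {s0, s1, s2, s3, s5}  [new]
{s0, s1, s3} --y--> {s0, s2, s3, s4}  [new]
{s2, s3} --x--> {s2, s3, s5}  [new]
{s2, s3} --y--> {s0, s2, s4}  [new]
{s0, s1, s2, s3, s5} --x--> {s0, s1, s2, s3, s5}  [seen]
{s0, s1, s2, s3, s5} --y--> {s0, s1, s2, s3, s4}  [new]
{s0, s2, s3, s4} --x--> {s0, s1, s2, s3, s4, s5}  [new]
{s0, s2, s3, s4} --y--> {s0, s1, s2, s3, s4}  [seen]
{s2, s3, s5} --x--> {s1, s2, s3, s5}  [new]
{s2, s3, s5} --y--> {s0, s1, s2, s4}  [new]
{s0, s2, s4} --x--> {s0, s1, s2, s3, s4, s5}  [seen]
{s0, s2, s4} --y--> {s0, s1, s2, s3, s4}  [seen]
{s0, s1, s2, s3, s4} --x--> {s0, s1, s2, s3, s4, s5}  [seen]
{s0, s1, s2, s3, s4} --y--> {s0, s1, s2, s3, s4}  [seen]
{s0, s1, s2, s3, s4, s5} --x--> {s0, s1, s2, s3, s4, s5}  [seen]
{s0, s1, s2, s3, s4, s5} --y--> {s0, s1, s2, s3, s4}  [seen]
{s1, s2, s3, s5} --x--> {s0, s1, s2, s3, s5}  [seen]
{s1, s2, s3, s5} --y--> {s0, s1, s2, s4}  [seen]
{s0, s1, s2, s4} --x--> {s0, s1, s2, s3, s4, s5}  [seen]
{s0, s1, s2, s4} --y--> {s0, s1, s2, s3, s4}  [seen]
Reachable DFA states: {s0}, {s0, s1, s3}, {s2, s3}, {s0, s1, s2, s3, s5}, {s0, s2, s3, s4}, {s2, s3, s5}, {s0, s2, s4}, {s0, s1, s2, s3, s4}, {s0, s1, s2, s3, s4, s5}, {s1, s2, s3, s5}, {s0, s1, s2, s4}.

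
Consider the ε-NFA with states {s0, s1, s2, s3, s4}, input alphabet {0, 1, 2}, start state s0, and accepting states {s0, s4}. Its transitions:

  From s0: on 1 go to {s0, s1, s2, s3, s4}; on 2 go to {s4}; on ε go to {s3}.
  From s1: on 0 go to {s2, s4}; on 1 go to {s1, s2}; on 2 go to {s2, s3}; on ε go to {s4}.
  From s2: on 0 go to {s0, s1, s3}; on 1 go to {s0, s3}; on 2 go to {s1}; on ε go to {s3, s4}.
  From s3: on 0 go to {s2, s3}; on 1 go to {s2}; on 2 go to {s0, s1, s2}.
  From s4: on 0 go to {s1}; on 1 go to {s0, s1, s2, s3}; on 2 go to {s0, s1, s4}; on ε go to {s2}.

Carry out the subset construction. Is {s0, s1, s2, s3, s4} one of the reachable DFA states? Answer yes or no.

yes

Start state of the DFA: {s0, s3} (ε-closure of the NFA start).
{s0, s3} --0--> {s2, s3, s4}  [new]
{s0, s3} --1--> {s0, s1, s2, s3, s4}  [new]
{s0, s3} --2--> {s0, s1, s2, s3, s4}  [seen]
{s2, s3, s4} --0--> {s0, s1, s2, s3, s4}  [seen]
{s2, s3, s4} --1--> {s0, s1, s2, s3, s4}  [seen]
{s2, s3, s4} --2--> {s0, s1, s2, s3, s4}  [seen]
{s0, s1, s2, s3, s4} --0--> {s0, s1, s2, s3, s4}  [seen]
{s0, s1, s2, s3, s4} --1--> {s0, s1, s2, s3, s4}  [seen]
{s0, s1, s2, s3, s4} --2--> {s0, s1, s2, s3, s4}  [seen]
Reachable DFA states: {s0, s3}, {s2, s3, s4}, {s0, s1, s2, s3, s4}.
{s0, s1, s2, s3, s4} is among them.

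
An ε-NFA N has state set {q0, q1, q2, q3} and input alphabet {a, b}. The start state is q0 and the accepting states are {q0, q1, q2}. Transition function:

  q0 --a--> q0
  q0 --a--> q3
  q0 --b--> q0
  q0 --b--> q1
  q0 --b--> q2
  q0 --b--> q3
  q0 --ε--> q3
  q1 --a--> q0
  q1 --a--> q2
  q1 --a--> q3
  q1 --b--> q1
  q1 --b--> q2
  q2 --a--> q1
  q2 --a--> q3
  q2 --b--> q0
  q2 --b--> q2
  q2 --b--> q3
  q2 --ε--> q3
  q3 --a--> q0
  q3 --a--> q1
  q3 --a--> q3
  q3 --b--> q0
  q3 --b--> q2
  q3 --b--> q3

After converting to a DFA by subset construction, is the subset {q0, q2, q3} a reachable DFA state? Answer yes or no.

no

Start state of the DFA: {q0, q3} (ε-closure of the NFA start).
{q0, q3} --a--> {q0, q1, q3}  [new]
{q0, q3} --b--> {q0, q1, q2, q3}  [new]
{q0, q1, q3} --a--> {q0, q1, q2, q3}  [seen]
{q0, q1, q3} --b--> {q0, q1, q2, q3}  [seen]
{q0, q1, q2, q3} --a--> {q0, q1, q2, q3}  [seen]
{q0, q1, q2, q3} --b--> {q0, q1, q2, q3}  [seen]
Reachable DFA states: {q0, q3}, {q0, q1, q3}, {q0, q1, q2, q3}.
{q0, q2, q3} is not among them.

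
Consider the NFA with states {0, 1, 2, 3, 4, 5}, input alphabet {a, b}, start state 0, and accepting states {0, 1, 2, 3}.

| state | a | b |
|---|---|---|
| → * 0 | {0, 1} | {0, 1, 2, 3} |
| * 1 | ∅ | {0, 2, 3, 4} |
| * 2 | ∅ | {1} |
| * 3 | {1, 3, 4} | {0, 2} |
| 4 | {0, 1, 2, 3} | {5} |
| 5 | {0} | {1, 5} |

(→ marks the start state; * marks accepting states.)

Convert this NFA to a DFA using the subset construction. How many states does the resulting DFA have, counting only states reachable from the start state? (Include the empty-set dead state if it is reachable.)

Start state of the DFA: {0}.
{0} --a--> {0, 1}  [new]
{0} --b--> {0, 1, 2, 3}  [new]
{0, 1} --a--> {0, 1}  [seen]
{0, 1} --b--> {0, 1, 2, 3, 4}  [new]
{0, 1, 2, 3} --a--> {0, 1, 3, 4}  [new]
{0, 1, 2, 3} --b--> {0, 1, 2, 3, 4}  [seen]
{0, 1, 2, 3, 4} --a--> {0, 1, 2, 3, 4}  [seen]
{0, 1, 2, 3, 4} --b--> {0, 1, 2, 3, 4, 5}  [new]
{0, 1, 3, 4} --a--> {0, 1, 2, 3, 4}  [seen]
{0, 1, 3, 4} --b--> {0, 1, 2, 3, 4, 5}  [seen]
{0, 1, 2, 3, 4, 5} --a--> {0, 1, 2, 3, 4}  [seen]
{0, 1, 2, 3, 4, 5} --b--> {0, 1, 2, 3, 4, 5}  [seen]
Reachable DFA states: {0}, {0, 1}, {0, 1, 2, 3}, {0, 1, 2, 3, 4}, {0, 1, 3, 4}, {0, 1, 2, 3, 4, 5}.

6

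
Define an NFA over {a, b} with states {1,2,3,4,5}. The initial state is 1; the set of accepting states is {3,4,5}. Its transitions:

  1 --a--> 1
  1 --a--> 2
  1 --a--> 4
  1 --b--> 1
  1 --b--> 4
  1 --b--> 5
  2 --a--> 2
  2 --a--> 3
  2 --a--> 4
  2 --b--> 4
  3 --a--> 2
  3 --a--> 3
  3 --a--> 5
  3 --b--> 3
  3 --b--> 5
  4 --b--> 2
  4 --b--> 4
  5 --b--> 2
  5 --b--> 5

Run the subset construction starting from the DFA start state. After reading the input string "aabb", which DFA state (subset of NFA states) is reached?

{1,2,3,4,5}

Start: {1}.
δ(1,a) = {1,2,4}.
Union: {1,2,4}.
After a: {1,2,4}.
δ(1,a) = {1,2,4}; δ(2,a) = {2,3,4}; δ(4,a) = ∅.
Union: {1,2,3,4}.
After a: {1,2,3,4}.
δ(1,b) = {1,4,5}; δ(2,b) = {4}; δ(3,b) = {3,5}; δ(4,b) = {2,4}.
Union: {1,2,3,4,5}.
After b: {1,2,3,4,5}.
δ(1,b) = {1,4,5}; δ(2,b) = {4}; δ(3,b) = {3,5}; δ(4,b) = {2,4}; δ(5,b) = {2,5}.
Union: {1,2,3,4,5}.
After b: {1,2,3,4,5}.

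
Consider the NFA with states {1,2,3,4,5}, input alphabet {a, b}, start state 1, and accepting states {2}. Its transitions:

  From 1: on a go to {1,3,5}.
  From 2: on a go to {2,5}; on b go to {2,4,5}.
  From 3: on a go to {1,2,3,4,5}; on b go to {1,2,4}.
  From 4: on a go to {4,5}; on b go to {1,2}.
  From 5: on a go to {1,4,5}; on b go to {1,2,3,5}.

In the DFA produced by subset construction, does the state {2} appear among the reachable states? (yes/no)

Start state of the DFA: {1}.
{1} --a--> {1,3,5}  [new]
{1} --b--> ∅  [new]
{1,3,5} --a--> {1,2,3,4,5}  [new]
{1,3,5} --b--> {1,2,3,4,5}  [seen]
∅ --a--> ∅  [seen]
∅ --b--> ∅  [seen]
{1,2,3,4,5} --a--> {1,2,3,4,5}  [seen]
{1,2,3,4,5} --b--> {1,2,3,4,5}  [seen]
Reachable DFA states: {1}, {1,3,5}, ∅, {1,2,3,4,5}.
{2} is not among them.

no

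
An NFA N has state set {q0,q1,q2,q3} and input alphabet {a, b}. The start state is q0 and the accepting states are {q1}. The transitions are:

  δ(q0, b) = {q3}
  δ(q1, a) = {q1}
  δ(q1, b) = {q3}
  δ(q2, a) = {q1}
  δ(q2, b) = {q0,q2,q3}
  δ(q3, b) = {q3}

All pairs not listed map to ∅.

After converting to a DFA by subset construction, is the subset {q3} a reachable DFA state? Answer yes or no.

yes

Start state of the DFA: {q0}.
{q0} --a--> ∅  [new]
{q0} --b--> {q3}  [new]
∅ --a--> ∅  [seen]
∅ --b--> ∅  [seen]
{q3} --a--> ∅  [seen]
{q3} --b--> {q3}  [seen]
Reachable DFA states: {q0}, ∅, {q3}.
{q3} is among them.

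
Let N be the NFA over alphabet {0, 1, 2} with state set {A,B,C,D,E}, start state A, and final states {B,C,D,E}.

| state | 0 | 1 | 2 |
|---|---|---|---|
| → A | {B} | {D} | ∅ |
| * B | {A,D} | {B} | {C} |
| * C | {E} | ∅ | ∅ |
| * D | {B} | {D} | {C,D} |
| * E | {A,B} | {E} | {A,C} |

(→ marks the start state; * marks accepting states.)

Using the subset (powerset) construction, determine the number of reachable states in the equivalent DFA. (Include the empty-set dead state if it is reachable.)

Start state of the DFA: {A}.
{A} --0--> {B}  [new]
{A} --1--> {D}  [new]
{A} --2--> ∅  [new]
{B} --0--> {A,D}  [new]
{B} --1--> {B}  [seen]
{B} --2--> {C}  [new]
{D} --0--> {B}  [seen]
{D} --1--> {D}  [seen]
{D} --2--> {C,D}  [new]
∅ --0--> ∅  [seen]
∅ --1--> ∅  [seen]
∅ --2--> ∅  [seen]
{A,D} --0--> {B}  [seen]
{A,D} --1--> {D}  [seen]
{A,D} --2--> {C,D}  [seen]
{C} --0--> {E}  [new]
{C} --1--> ∅  [seen]
{C} --2--> ∅  [seen]
{C,D} --0--> {B,E}  [new]
{C,D} --1--> {D}  [seen]
{C,D} --2--> {C,D}  [seen]
{E} --0--> {A,B}  [new]
{E} --1--> {E}  [seen]
{E} --2--> {A,C}  [new]
{B,E} --0--> {A,B,D}  [new]
{B,E} --1--> {B,E}  [seen]
{B,E} --2--> {A,C}  [seen]
{A,B} --0--> {A,B,D}  [seen]
{A,B} --1--> {B,D}  [new]
{A,B} --2--> {C}  [seen]
{A,C} --0--> {B,E}  [seen]
{A,C} --1--> {D}  [seen]
{A,C} --2--> ∅  [seen]
{A,B,D} --0--> {A,B,D}  [seen]
{A,B,D} --1--> {B,D}  [seen]
{A,B,D} --2--> {C,D}  [seen]
{B,D} --0--> {A,B,D}  [seen]
{B,D} --1--> {B,D}  [seen]
{B,D} --2--> {C,D}  [seen]
Reachable DFA states: {A}, {B}, {D}, ∅, {A,D}, {C}, {C,D}, {E}, {B,E}, {A,B}, {A,C}, {A,B,D}, {B,D}.

13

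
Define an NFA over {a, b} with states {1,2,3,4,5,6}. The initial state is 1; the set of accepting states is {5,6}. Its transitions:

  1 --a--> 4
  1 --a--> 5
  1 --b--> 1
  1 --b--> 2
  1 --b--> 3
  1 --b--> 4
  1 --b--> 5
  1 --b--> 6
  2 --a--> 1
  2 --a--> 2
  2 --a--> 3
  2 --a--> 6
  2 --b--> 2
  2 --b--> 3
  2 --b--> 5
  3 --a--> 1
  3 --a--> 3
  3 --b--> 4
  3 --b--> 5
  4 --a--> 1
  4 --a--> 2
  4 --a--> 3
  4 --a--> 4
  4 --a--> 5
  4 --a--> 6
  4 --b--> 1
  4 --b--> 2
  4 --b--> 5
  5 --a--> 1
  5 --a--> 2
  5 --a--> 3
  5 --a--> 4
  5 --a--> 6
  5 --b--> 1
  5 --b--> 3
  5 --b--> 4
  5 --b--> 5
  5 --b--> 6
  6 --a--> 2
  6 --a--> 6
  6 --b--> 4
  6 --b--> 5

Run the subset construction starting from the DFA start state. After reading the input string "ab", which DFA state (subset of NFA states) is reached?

{1,2,3,4,5,6}

Start: {1}.
δ(1,a) = {4,5}.
Union: {4,5}.
After a: {4,5}.
δ(4,b) = {1,2,5}; δ(5,b) = {1,3,4,5,6}.
Union: {1,2,3,4,5,6}.
After b: {1,2,3,4,5,6}.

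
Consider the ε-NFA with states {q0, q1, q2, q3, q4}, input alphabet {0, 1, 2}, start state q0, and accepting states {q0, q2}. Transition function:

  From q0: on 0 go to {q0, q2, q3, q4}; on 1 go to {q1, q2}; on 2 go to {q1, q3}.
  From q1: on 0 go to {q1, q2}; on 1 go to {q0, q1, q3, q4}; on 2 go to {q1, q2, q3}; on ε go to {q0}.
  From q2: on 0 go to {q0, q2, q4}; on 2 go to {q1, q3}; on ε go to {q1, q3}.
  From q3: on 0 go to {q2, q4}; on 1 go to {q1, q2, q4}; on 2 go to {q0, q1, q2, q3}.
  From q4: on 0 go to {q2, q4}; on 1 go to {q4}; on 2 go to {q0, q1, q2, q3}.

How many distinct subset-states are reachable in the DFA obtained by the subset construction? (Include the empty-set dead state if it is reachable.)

Start state of the DFA: {q0} (ε-closure of the NFA start).
{q0} --0--> {q0, q1, q2, q3, q4}  [new]
{q0} --1--> {q0, q1, q2, q3}  [new]
{q0} --2--> {q0, q1, q3}  [new]
{q0, q1, q2, q3, q4} --0--> {q0, q1, q2, q3, q4}  [seen]
{q0, q1, q2, q3, q4} --1--> {q0, q1, q2, q3, q4}  [seen]
{q0, q1, q2, q3, q4} --2--> {q0, q1, q2, q3}  [seen]
{q0, q1, q2, q3} --0--> {q0, q1, q2, q3, q4}  [seen]
{q0, q1, q2, q3} --1--> {q0, q1, q2, q3, q4}  [seen]
{q0, q1, q2, q3} --2--> {q0, q1, q2, q3}  [seen]
{q0, q1, q3} --0--> {q0, q1, q2, q3, q4}  [seen]
{q0, q1, q3} --1--> {q0, q1, q2, q3, q4}  [seen]
{q0, q1, q3} --2--> {q0, q1, q2, q3}  [seen]
Reachable DFA states: {q0}, {q0, q1, q2, q3, q4}, {q0, q1, q2, q3}, {q0, q1, q3}.

4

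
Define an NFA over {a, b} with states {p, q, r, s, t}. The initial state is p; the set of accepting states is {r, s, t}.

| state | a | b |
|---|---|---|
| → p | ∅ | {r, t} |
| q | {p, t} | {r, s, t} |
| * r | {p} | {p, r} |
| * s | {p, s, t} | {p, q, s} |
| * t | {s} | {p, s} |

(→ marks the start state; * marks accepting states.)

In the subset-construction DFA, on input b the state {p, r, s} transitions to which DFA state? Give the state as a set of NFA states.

{p, q, r, s, t}

δ(p,b) = {r, t}; δ(r,b) = {p, r}; δ(s,b) = {p, q, s}.
Union: {p, q, r, s, t}.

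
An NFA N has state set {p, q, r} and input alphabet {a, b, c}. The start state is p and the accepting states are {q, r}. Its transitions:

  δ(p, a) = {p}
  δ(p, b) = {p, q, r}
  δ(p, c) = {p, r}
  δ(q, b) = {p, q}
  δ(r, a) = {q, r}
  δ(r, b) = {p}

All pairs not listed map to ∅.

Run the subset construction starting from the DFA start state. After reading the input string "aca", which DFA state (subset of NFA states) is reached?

{p, q, r}

Start: {p}.
δ(p,a) = {p}.
Union: {p}.
After a: {p}.
δ(p,c) = {p, r}.
Union: {p, r}.
After c: {p, r}.
δ(p,a) = {p}; δ(r,a) = {q, r}.
Union: {p, q, r}.
After a: {p, q, r}.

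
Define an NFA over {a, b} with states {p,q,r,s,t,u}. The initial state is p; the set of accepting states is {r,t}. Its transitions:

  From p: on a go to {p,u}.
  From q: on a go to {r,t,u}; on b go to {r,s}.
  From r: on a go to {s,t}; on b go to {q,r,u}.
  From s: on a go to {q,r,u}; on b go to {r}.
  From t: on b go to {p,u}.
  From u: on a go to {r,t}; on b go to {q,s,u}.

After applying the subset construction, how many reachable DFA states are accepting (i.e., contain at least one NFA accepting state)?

8

Start state of the DFA: {p}.
{p} --a--> {p,u}  [new]
{p} --b--> ∅  [new]
{p,u} --a--> {p,r,t,u}  [new]
{p,u} --b--> {q,s,u}  [new]
∅ --a--> ∅  [seen]
∅ --b--> ∅  [seen]
{p,r,t,u} --a--> {p,r,s,t,u}  [new]
{p,r,t,u} --b--> {p,q,r,s,u}  [new]
{q,s,u} --a--> {q,r,t,u}  [new]
{q,s,u} --b--> {q,r,s,u}  [new]
{p,r,s,t,u} --a--> {p,q,r,s,t,u}  [new]
{p,r,s,t,u} --b--> {p,q,r,s,u}  [seen]
{p,q,r,s,u} --a--> {p,q,r,s,t,u}  [seen]
{p,q,r,s,u} --b--> {q,r,s,u}  [seen]
{q,r,t,u} --a--> {r,s,t,u}  [new]
{q,r,t,u} --b--> {p,q,r,s,u}  [seen]
{q,r,s,u} --a--> {q,r,s,t,u}  [new]
{q,r,s,u} --b--> {q,r,s,u}  [seen]
{p,q,r,s,t,u} --a--> {p,q,r,s,t,u}  [seen]
{p,q,r,s,t,u} --b--> {p,q,r,s,u}  [seen]
{r,s,t,u} --a--> {q,r,s,t,u}  [seen]
{r,s,t,u} --b--> {p,q,r,s,u}  [seen]
{q,r,s,t,u} --a--> {q,r,s,t,u}  [seen]
{q,r,s,t,u} --b--> {p,q,r,s,u}  [seen]
Reachable DFA states: {p}, {p,u}, ∅, {p,r,t,u}, {q,s,u}, {p,r,s,t,u}, {p,q,r,s,u}, {q,r,t,u}, {q,r,s,u}, {p,q,r,s,t,u}, {r,s,t,u}, {q,r,s,t,u}.
Accepting DFA states (contain an NFA accepting state): {p,r,t,u}, {p,r,s,t,u}, {p,q,r,s,u}, {q,r,t,u}, {q,r,s,u}, {p,q,r,s,t,u}, {r,s,t,u}, {q,r,s,t,u}.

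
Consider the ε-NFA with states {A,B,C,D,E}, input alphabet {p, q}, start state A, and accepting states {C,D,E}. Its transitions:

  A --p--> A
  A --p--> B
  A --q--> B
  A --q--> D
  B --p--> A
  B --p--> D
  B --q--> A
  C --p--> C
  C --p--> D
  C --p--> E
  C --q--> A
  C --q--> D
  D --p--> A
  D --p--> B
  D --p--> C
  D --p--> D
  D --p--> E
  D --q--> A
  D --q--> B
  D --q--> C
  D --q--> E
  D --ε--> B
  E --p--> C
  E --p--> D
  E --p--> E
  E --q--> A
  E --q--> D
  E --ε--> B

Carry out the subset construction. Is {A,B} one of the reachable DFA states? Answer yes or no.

yes

Start state of the DFA: {A} (ε-closure of the NFA start).
{A} --p--> {A,B}  [new]
{A} --q--> {B,D}  [new]
{A,B} --p--> {A,B,D}  [new]
{A,B} --q--> {A,B,D}  [seen]
{B,D} --p--> {A,B,C,D,E}  [new]
{B,D} --q--> {A,B,C,E}  [new]
{A,B,D} --p--> {A,B,C,D,E}  [seen]
{A,B,D} --q--> {A,B,C,D,E}  [seen]
{A,B,C,D,E} --p--> {A,B,C,D,E}  [seen]
{A,B,C,D,E} --q--> {A,B,C,D,E}  [seen]
{A,B,C,E} --p--> {A,B,C,D,E}  [seen]
{A,B,C,E} --q--> {A,B,D}  [seen]
Reachable DFA states: {A}, {A,B}, {B,D}, {A,B,D}, {A,B,C,D,E}, {A,B,C,E}.
{A,B} is among them.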